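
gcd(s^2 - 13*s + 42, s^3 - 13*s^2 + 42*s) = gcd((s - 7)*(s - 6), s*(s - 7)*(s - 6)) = s^2 - 13*s + 42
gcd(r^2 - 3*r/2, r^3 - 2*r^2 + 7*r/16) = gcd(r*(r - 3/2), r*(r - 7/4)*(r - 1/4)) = r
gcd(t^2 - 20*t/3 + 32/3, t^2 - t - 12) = t - 4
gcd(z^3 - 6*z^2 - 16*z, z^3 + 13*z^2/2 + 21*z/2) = z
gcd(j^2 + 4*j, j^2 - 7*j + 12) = 1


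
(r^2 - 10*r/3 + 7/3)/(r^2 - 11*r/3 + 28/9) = 3*(r - 1)/(3*r - 4)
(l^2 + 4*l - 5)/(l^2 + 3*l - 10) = (l - 1)/(l - 2)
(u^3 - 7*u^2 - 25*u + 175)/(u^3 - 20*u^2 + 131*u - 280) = (u + 5)/(u - 8)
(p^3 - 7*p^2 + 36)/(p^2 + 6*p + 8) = (p^2 - 9*p + 18)/(p + 4)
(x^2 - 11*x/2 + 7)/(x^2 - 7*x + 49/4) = 2*(x - 2)/(2*x - 7)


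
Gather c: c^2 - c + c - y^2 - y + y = c^2 - y^2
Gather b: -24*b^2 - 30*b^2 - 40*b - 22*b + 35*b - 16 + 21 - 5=-54*b^2 - 27*b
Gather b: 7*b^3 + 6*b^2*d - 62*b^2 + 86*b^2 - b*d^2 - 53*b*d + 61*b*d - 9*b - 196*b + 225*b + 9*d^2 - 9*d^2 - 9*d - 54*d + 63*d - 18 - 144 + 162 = 7*b^3 + b^2*(6*d + 24) + b*(-d^2 + 8*d + 20)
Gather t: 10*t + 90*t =100*t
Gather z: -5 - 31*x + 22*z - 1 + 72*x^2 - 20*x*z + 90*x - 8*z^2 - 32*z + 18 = 72*x^2 + 59*x - 8*z^2 + z*(-20*x - 10) + 12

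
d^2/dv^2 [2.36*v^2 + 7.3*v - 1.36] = 4.72000000000000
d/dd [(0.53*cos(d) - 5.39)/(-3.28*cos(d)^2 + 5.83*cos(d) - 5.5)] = (-1.7384*cos(d)^2 + 35.3584*cos(d) - 28.5087)*sin(d)/(10.7584*cos(d)^4 - 38.2448*cos(d)^3 + 70.0689*cos(d)^2 - 64.13*cos(d) + 30.25)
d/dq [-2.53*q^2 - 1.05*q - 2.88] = -5.06*q - 1.05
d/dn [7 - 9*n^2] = -18*n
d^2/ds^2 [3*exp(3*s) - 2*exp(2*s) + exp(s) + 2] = (27*exp(2*s) - 8*exp(s) + 1)*exp(s)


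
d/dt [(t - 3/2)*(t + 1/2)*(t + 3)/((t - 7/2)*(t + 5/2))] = (16*t^4 - 32*t^3 - 392*t^2 - 488*t + 489)/(16*t^4 - 32*t^3 - 264*t^2 + 280*t + 1225)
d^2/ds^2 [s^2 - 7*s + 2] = 2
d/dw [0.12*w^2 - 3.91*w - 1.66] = 0.24*w - 3.91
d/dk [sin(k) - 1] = cos(k)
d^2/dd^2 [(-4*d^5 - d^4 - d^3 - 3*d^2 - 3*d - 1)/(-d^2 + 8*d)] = 2*(12*d^7 - 255*d^6 + 1512*d^5 + 192*d^4 + 91*d^3 + 3*d^2 - 24*d + 64)/(d^3*(d^3 - 24*d^2 + 192*d - 512))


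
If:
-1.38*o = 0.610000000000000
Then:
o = -0.44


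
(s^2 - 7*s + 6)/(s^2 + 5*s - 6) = (s - 6)/(s + 6)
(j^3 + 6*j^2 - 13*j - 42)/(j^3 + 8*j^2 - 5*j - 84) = (j + 2)/(j + 4)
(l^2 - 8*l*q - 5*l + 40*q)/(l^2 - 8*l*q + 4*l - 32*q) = (l - 5)/(l + 4)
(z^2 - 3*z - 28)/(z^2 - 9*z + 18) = (z^2 - 3*z - 28)/(z^2 - 9*z + 18)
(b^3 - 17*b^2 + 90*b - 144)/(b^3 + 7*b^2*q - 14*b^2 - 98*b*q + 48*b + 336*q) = (b - 3)/(b + 7*q)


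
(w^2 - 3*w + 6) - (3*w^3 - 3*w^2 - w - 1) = -3*w^3 + 4*w^2 - 2*w + 7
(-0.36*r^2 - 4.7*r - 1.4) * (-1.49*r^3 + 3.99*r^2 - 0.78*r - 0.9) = 0.5364*r^5 + 5.5666*r^4 - 16.3862*r^3 - 1.596*r^2 + 5.322*r + 1.26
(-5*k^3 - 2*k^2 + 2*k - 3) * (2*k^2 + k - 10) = -10*k^5 - 9*k^4 + 52*k^3 + 16*k^2 - 23*k + 30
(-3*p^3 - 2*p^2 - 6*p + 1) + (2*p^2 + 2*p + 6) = -3*p^3 - 4*p + 7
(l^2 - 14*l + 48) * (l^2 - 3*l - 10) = l^4 - 17*l^3 + 80*l^2 - 4*l - 480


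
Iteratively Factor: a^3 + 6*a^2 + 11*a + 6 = (a + 3)*(a^2 + 3*a + 2) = (a + 2)*(a + 3)*(a + 1)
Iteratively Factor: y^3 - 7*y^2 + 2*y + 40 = (y - 5)*(y^2 - 2*y - 8) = (y - 5)*(y - 4)*(y + 2)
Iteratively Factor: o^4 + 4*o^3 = (o)*(o^3 + 4*o^2) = o*(o + 4)*(o^2) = o^2*(o + 4)*(o)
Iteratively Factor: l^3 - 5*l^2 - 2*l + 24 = (l + 2)*(l^2 - 7*l + 12) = (l - 3)*(l + 2)*(l - 4)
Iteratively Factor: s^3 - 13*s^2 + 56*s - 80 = (s - 5)*(s^2 - 8*s + 16) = (s - 5)*(s - 4)*(s - 4)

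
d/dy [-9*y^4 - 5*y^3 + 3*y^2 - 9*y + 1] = -36*y^3 - 15*y^2 + 6*y - 9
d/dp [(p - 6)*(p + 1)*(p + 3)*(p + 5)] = 4*p^3 + 9*p^2 - 62*p - 123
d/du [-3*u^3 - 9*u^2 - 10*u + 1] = -9*u^2 - 18*u - 10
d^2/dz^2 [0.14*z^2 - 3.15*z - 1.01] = 0.280000000000000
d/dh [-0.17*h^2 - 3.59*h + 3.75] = -0.34*h - 3.59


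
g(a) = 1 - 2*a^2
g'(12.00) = -48.00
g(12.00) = -287.00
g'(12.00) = -48.00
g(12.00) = -287.00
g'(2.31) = -9.24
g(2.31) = -9.67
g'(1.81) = -7.24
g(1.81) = -5.55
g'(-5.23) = 20.92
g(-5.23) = -53.71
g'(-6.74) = 26.96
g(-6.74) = -89.86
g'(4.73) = -18.92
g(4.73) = -43.75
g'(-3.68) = 14.72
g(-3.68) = -26.08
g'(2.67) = -10.68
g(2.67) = -13.26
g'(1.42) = -5.68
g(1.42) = -3.03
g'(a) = -4*a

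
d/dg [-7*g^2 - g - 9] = -14*g - 1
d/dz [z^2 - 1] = 2*z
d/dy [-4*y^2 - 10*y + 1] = -8*y - 10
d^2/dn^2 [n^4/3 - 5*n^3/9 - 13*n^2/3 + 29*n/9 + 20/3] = 4*n^2 - 10*n/3 - 26/3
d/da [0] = 0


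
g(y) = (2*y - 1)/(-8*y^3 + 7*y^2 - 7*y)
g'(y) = (2*y - 1)*(24*y^2 - 14*y + 7)/(-8*y^3 + 7*y^2 - 7*y)^2 + 2/(-8*y^3 + 7*y^2 - 7*y) = (32*y^3 - 38*y^2 + 14*y - 7)/(y^2*(64*y^4 - 112*y^3 + 161*y^2 - 98*y + 49))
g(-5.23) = -0.01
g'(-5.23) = -0.00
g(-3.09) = -0.02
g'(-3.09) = -0.01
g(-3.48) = -0.02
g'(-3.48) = -0.01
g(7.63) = -0.00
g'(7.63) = 0.00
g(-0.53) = -0.30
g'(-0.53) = -0.63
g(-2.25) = -0.04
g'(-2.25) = -0.03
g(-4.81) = -0.01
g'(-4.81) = -0.00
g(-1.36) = -0.09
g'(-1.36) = -0.10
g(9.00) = 0.00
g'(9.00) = 0.00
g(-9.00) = 0.00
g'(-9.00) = 0.00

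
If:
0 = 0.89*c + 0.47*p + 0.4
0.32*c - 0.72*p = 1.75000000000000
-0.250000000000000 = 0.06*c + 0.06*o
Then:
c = 0.68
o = -4.84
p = -2.13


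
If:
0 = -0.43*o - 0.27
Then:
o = -0.63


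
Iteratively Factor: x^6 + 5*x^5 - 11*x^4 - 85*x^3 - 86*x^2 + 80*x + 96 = (x - 4)*(x^5 + 9*x^4 + 25*x^3 + 15*x^2 - 26*x - 24) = (x - 4)*(x + 3)*(x^4 + 6*x^3 + 7*x^2 - 6*x - 8) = (x - 4)*(x + 2)*(x + 3)*(x^3 + 4*x^2 - x - 4) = (x - 4)*(x + 2)*(x + 3)*(x + 4)*(x^2 - 1) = (x - 4)*(x - 1)*(x + 2)*(x + 3)*(x + 4)*(x + 1)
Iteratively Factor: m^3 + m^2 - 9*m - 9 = (m - 3)*(m^2 + 4*m + 3) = (m - 3)*(m + 3)*(m + 1)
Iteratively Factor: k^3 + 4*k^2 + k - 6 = (k + 3)*(k^2 + k - 2) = (k - 1)*(k + 3)*(k + 2)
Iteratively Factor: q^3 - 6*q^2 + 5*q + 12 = (q - 3)*(q^2 - 3*q - 4) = (q - 4)*(q - 3)*(q + 1)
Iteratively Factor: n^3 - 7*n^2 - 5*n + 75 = (n + 3)*(n^2 - 10*n + 25) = (n - 5)*(n + 3)*(n - 5)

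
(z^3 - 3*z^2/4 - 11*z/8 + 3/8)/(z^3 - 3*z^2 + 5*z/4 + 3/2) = (4*z^2 + 3*z - 1)/(2*(2*z^2 - 3*z - 2))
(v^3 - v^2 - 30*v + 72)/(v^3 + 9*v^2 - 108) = (v - 4)/(v + 6)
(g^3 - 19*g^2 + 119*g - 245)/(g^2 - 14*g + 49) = g - 5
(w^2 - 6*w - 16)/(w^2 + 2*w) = (w - 8)/w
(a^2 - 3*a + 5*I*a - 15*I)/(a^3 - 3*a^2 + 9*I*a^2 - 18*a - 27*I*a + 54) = (a + 5*I)/(a^2 + 9*I*a - 18)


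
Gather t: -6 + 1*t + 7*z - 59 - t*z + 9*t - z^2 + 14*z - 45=t*(10 - z) - z^2 + 21*z - 110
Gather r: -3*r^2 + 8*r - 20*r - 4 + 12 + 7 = -3*r^2 - 12*r + 15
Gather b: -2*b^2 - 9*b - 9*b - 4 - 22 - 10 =-2*b^2 - 18*b - 36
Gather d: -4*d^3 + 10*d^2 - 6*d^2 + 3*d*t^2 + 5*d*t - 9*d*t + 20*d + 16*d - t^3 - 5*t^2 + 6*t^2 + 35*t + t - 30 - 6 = -4*d^3 + 4*d^2 + d*(3*t^2 - 4*t + 36) - t^3 + t^2 + 36*t - 36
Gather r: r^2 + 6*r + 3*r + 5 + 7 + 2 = r^2 + 9*r + 14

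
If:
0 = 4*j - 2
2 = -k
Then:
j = 1/2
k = -2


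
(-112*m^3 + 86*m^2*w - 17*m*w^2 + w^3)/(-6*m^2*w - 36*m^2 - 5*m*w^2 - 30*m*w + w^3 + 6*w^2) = (112*m^3 - 86*m^2*w + 17*m*w^2 - w^3)/(6*m^2*w + 36*m^2 + 5*m*w^2 + 30*m*w - w^3 - 6*w^2)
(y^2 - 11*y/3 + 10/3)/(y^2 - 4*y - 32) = (-3*y^2 + 11*y - 10)/(3*(-y^2 + 4*y + 32))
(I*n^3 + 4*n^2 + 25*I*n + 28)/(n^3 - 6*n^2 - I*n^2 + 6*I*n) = (I*n^2 + 3*n + 28*I)/(n*(n - 6))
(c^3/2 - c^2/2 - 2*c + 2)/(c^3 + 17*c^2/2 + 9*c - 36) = (c^3 - c^2 - 4*c + 4)/(2*c^3 + 17*c^2 + 18*c - 72)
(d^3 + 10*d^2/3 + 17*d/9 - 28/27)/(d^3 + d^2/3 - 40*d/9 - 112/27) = (9*d^2 + 18*d - 7)/(9*d^2 - 9*d - 28)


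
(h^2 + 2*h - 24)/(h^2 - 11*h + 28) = (h + 6)/(h - 7)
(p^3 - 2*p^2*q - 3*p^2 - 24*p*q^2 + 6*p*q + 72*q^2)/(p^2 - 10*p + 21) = (p^2 - 2*p*q - 24*q^2)/(p - 7)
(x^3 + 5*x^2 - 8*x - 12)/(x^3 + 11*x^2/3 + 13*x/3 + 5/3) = 3*(x^2 + 4*x - 12)/(3*x^2 + 8*x + 5)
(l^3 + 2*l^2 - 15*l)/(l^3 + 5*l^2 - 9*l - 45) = l/(l + 3)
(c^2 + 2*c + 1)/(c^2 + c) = (c + 1)/c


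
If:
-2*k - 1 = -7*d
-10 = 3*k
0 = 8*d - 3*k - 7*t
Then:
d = -17/21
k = -10/3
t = 74/147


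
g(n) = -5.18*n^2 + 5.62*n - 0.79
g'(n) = 5.62 - 10.36*n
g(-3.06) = -66.49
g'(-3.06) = 37.32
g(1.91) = -8.95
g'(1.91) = -14.17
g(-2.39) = -43.81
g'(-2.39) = 30.38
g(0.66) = 0.66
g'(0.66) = -1.22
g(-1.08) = -12.90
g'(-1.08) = 16.81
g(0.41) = 0.64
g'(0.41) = 1.37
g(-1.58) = -22.60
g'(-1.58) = 21.99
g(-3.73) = -93.82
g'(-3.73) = 44.26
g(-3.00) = -64.27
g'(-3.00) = 36.70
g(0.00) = -0.79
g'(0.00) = 5.62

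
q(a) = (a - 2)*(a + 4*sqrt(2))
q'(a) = 2*a - 2 + 4*sqrt(2)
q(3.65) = 15.36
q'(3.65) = 10.96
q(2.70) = 5.85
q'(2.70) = 9.06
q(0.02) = -11.24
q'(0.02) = 3.70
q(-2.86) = -13.59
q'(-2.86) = -2.06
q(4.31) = 23.02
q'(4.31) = 12.28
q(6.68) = 57.74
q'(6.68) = 17.02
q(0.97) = -6.83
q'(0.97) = 5.60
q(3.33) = 11.95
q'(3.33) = 10.32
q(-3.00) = -13.28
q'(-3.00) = -2.34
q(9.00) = 102.60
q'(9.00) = 21.66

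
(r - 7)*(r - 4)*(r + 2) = r^3 - 9*r^2 + 6*r + 56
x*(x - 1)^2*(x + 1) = x^4 - x^3 - x^2 + x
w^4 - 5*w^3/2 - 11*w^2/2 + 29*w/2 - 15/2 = (w - 3)*(w - 1)^2*(w + 5/2)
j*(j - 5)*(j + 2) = j^3 - 3*j^2 - 10*j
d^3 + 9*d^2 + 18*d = d*(d + 3)*(d + 6)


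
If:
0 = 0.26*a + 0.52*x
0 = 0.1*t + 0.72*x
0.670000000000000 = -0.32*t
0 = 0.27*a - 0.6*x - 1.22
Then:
No Solution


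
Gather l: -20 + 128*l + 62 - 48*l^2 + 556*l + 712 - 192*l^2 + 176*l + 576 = -240*l^2 + 860*l + 1330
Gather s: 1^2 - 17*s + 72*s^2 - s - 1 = 72*s^2 - 18*s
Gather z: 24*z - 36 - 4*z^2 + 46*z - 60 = -4*z^2 + 70*z - 96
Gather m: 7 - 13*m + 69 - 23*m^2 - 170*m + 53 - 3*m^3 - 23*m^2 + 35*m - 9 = -3*m^3 - 46*m^2 - 148*m + 120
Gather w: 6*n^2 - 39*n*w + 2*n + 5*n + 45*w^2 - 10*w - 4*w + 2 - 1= 6*n^2 + 7*n + 45*w^2 + w*(-39*n - 14) + 1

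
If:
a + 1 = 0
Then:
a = -1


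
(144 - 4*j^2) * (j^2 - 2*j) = -4*j^4 + 8*j^3 + 144*j^2 - 288*j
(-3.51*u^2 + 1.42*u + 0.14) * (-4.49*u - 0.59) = 15.7599*u^3 - 4.3049*u^2 - 1.4664*u - 0.0826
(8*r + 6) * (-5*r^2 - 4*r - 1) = -40*r^3 - 62*r^2 - 32*r - 6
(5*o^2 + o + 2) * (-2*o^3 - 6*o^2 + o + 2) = -10*o^5 - 32*o^4 - 5*o^3 - o^2 + 4*o + 4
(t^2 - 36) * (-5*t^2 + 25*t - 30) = -5*t^4 + 25*t^3 + 150*t^2 - 900*t + 1080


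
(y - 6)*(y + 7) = y^2 + y - 42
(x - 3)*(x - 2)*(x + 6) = x^3 + x^2 - 24*x + 36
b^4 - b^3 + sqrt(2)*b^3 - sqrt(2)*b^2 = b^2*(b - 1)*(b + sqrt(2))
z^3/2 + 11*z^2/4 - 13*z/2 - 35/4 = (z/2 + 1/2)*(z - 5/2)*(z + 7)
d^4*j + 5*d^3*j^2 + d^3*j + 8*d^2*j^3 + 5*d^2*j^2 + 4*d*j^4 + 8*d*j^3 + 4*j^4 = (d + j)*(d + 2*j)^2*(d*j + j)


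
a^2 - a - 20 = (a - 5)*(a + 4)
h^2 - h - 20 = (h - 5)*(h + 4)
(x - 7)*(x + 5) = x^2 - 2*x - 35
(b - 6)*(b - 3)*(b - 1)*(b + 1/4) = b^4 - 39*b^3/4 + 49*b^2/2 - 45*b/4 - 9/2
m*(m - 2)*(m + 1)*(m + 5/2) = m^4 + 3*m^3/2 - 9*m^2/2 - 5*m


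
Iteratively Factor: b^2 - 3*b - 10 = (b - 5)*(b + 2)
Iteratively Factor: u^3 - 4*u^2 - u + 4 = (u - 4)*(u^2 - 1) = (u - 4)*(u + 1)*(u - 1)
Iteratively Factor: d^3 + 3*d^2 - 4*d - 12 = (d - 2)*(d^2 + 5*d + 6) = (d - 2)*(d + 2)*(d + 3)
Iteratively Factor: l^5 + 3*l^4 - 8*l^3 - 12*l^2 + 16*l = (l - 2)*(l^4 + 5*l^3 + 2*l^2 - 8*l) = l*(l - 2)*(l^3 + 5*l^2 + 2*l - 8) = l*(l - 2)*(l + 2)*(l^2 + 3*l - 4) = l*(l - 2)*(l + 2)*(l + 4)*(l - 1)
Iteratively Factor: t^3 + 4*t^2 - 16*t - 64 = (t + 4)*(t^2 - 16) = (t - 4)*(t + 4)*(t + 4)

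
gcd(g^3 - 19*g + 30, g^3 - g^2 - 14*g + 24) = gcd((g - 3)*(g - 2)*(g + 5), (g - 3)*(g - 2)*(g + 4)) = g^2 - 5*g + 6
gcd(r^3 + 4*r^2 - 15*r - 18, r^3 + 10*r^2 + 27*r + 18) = r^2 + 7*r + 6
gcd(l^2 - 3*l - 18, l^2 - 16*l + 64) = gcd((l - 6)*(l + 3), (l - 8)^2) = 1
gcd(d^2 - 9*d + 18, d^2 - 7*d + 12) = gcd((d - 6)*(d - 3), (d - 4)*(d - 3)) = d - 3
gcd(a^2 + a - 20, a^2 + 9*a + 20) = a + 5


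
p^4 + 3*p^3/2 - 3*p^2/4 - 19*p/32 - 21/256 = (p - 3/4)*(p + 1/4)^2*(p + 7/4)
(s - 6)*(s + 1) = s^2 - 5*s - 6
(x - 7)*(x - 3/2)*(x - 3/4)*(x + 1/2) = x^4 - 35*x^3/4 + 49*x^2/4 + 9*x/16 - 63/16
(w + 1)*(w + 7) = w^2 + 8*w + 7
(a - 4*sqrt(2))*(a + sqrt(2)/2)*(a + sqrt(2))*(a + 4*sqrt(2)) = a^4 + 3*sqrt(2)*a^3/2 - 31*a^2 - 48*sqrt(2)*a - 32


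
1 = 1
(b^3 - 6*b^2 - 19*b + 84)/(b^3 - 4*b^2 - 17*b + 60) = (b - 7)/(b - 5)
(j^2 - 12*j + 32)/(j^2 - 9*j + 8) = (j - 4)/(j - 1)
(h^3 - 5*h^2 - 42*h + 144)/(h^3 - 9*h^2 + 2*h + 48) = (h + 6)/(h + 2)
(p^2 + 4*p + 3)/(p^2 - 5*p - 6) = (p + 3)/(p - 6)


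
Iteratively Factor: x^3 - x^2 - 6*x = (x)*(x^2 - x - 6) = x*(x + 2)*(x - 3)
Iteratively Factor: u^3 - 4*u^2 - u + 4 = (u - 1)*(u^2 - 3*u - 4) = (u - 1)*(u + 1)*(u - 4)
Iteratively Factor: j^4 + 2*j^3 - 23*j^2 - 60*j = (j + 3)*(j^3 - j^2 - 20*j) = (j - 5)*(j + 3)*(j^2 + 4*j) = j*(j - 5)*(j + 3)*(j + 4)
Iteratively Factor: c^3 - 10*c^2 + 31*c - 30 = (c - 5)*(c^2 - 5*c + 6) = (c - 5)*(c - 3)*(c - 2)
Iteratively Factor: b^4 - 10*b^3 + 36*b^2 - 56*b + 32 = (b - 2)*(b^3 - 8*b^2 + 20*b - 16) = (b - 2)^2*(b^2 - 6*b + 8) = (b - 2)^3*(b - 4)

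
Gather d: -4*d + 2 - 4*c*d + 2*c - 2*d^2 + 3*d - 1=2*c - 2*d^2 + d*(-4*c - 1) + 1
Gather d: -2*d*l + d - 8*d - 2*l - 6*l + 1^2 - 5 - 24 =d*(-2*l - 7) - 8*l - 28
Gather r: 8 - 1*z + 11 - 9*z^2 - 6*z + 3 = -9*z^2 - 7*z + 22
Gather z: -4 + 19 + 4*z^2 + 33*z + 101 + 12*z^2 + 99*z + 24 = 16*z^2 + 132*z + 140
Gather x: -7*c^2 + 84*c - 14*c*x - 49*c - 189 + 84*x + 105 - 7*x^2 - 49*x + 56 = -7*c^2 + 35*c - 7*x^2 + x*(35 - 14*c) - 28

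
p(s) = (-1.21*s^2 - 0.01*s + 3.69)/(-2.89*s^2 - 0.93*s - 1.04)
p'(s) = (-2.42*s - 0.01)/(-2.89*s^2 - 0.93*s - 1.04) + (5.78*s + 0.93)*(-1.21*s^2 - 0.01*s + 3.69)/(-2.89*s^2 - 0.93*s - 1.04)^2 = (1.0964*s^2 + 23.845*s + 3.4421)/(8.3521*s^4 + 5.3754*s^3 + 6.8761*s^2 + 1.9344*s + 1.0816)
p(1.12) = -0.38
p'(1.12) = 0.97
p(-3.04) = 0.30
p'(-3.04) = -0.09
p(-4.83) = 0.38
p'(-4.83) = -0.02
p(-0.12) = -3.79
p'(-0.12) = 0.63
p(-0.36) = -3.28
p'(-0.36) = -4.29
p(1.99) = 0.08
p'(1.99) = 0.27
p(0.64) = -1.13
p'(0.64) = 2.41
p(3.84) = 0.30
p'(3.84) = 0.05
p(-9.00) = 0.42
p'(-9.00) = -0.00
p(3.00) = 0.24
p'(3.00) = 0.10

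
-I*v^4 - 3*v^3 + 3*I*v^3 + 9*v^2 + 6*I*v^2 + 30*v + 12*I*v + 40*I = (v - 5)*(v + 2)*(v - 4*I)*(-I*v + 1)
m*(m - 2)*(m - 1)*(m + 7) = m^4 + 4*m^3 - 19*m^2 + 14*m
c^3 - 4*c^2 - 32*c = c*(c - 8)*(c + 4)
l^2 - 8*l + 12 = (l - 6)*(l - 2)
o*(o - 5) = o^2 - 5*o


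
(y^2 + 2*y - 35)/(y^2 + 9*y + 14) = (y - 5)/(y + 2)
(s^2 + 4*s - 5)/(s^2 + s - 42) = (s^2 + 4*s - 5)/(s^2 + s - 42)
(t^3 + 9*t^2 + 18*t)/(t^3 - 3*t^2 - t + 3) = t*(t^2 + 9*t + 18)/(t^3 - 3*t^2 - t + 3)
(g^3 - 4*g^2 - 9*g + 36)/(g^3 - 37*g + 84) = (g + 3)/(g + 7)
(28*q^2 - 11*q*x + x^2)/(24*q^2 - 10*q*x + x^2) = (-7*q + x)/(-6*q + x)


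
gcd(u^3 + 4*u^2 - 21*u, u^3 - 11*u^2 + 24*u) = u^2 - 3*u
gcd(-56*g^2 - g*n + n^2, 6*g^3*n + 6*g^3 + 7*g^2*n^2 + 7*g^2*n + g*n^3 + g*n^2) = 1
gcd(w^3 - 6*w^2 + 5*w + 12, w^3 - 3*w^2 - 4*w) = w^2 - 3*w - 4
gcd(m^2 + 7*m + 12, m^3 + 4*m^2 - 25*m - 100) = m + 4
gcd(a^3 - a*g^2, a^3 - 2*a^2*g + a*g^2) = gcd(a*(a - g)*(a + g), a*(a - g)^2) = a^2 - a*g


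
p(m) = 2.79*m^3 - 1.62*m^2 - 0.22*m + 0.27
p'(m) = 8.37*m^2 - 3.24*m - 0.22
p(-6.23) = -735.87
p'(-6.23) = 344.83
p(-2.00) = -28.09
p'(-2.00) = 39.74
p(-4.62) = -308.42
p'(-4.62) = 193.40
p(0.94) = 0.95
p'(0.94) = 4.13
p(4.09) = 163.16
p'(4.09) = 126.54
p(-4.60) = -304.56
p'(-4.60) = 191.79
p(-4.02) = -206.28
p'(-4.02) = 148.07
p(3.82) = 131.31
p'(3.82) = 109.54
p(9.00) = 1900.98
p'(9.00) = 648.59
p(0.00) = 0.27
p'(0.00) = -0.22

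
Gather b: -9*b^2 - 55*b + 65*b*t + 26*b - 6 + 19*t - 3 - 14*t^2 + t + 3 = -9*b^2 + b*(65*t - 29) - 14*t^2 + 20*t - 6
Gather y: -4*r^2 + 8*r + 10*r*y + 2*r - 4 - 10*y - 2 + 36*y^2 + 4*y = -4*r^2 + 10*r + 36*y^2 + y*(10*r - 6) - 6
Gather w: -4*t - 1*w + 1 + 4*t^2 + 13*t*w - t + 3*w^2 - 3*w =4*t^2 - 5*t + 3*w^2 + w*(13*t - 4) + 1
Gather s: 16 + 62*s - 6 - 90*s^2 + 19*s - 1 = -90*s^2 + 81*s + 9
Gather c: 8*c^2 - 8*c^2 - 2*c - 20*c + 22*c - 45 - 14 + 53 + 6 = 0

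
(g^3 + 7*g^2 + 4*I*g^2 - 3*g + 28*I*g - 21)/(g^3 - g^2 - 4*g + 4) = (g^3 + g^2*(7 + 4*I) + g*(-3 + 28*I) - 21)/(g^3 - g^2 - 4*g + 4)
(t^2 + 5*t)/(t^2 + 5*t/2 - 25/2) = 2*t/(2*t - 5)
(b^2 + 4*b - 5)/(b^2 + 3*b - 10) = (b - 1)/(b - 2)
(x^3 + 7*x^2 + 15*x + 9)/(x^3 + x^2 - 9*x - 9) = (x + 3)/(x - 3)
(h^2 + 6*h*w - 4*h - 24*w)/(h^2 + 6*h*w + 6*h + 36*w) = (h - 4)/(h + 6)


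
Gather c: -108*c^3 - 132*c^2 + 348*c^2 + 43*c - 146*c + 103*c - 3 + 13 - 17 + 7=-108*c^3 + 216*c^2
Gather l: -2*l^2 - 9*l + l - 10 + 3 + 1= -2*l^2 - 8*l - 6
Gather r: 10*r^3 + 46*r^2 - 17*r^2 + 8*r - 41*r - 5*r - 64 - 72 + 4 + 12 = 10*r^3 + 29*r^2 - 38*r - 120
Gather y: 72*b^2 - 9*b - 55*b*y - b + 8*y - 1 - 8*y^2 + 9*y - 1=72*b^2 - 10*b - 8*y^2 + y*(17 - 55*b) - 2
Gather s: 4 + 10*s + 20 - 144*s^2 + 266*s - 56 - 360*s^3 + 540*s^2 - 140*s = -360*s^3 + 396*s^2 + 136*s - 32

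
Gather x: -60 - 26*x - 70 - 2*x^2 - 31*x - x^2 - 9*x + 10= -3*x^2 - 66*x - 120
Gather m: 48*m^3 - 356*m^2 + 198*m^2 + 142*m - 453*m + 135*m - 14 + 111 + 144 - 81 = 48*m^3 - 158*m^2 - 176*m + 160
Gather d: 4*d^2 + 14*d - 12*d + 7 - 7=4*d^2 + 2*d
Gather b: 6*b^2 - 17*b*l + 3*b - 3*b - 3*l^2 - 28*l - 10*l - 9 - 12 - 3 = 6*b^2 - 17*b*l - 3*l^2 - 38*l - 24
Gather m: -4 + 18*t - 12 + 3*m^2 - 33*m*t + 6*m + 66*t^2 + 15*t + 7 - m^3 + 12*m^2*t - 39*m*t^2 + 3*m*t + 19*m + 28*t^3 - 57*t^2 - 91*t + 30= -m^3 + m^2*(12*t + 3) + m*(-39*t^2 - 30*t + 25) + 28*t^3 + 9*t^2 - 58*t + 21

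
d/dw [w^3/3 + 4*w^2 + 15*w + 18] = w^2 + 8*w + 15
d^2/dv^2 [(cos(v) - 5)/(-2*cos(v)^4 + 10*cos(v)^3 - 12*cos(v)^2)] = 3*(-645*(1 - cos(v)^2)^2/cos(v)^4 + 60*sin(v)^6/cos(v)^4 + 3*cos(v)^3 + 15*cos(v)^2 + 225*cos(v) + 250/cos(v) - 610/cos(v)^2 - 824/cos(v)^3 + 945/cos(v)^4)/(2*(cos(v) - 3)^3*(cos(v) - 2)^3)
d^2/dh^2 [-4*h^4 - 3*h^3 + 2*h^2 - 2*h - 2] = -48*h^2 - 18*h + 4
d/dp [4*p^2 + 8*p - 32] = 8*p + 8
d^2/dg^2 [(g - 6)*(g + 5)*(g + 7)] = 6*g + 12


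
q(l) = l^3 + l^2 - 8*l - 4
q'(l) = 3*l^2 + 2*l - 8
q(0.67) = -8.61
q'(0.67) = -5.31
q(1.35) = -10.52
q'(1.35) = 0.17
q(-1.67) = 7.49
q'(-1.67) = -2.97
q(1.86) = -8.99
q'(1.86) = 6.10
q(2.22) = -5.89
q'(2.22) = 11.23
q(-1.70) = 7.58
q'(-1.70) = -2.73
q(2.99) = 7.75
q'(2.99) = 24.80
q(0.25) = -5.92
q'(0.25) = -7.31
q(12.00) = 1772.00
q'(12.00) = 448.00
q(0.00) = -4.00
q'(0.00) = -8.00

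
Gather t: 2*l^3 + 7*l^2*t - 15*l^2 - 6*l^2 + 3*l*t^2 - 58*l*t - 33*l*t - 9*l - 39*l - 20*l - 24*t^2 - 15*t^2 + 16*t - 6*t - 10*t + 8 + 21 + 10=2*l^3 - 21*l^2 - 68*l + t^2*(3*l - 39) + t*(7*l^2 - 91*l) + 39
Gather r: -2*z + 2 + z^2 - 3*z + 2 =z^2 - 5*z + 4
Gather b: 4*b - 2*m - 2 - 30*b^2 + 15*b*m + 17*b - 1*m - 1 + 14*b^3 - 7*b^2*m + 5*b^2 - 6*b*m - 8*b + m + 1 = 14*b^3 + b^2*(-7*m - 25) + b*(9*m + 13) - 2*m - 2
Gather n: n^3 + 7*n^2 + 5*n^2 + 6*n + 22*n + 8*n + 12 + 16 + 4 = n^3 + 12*n^2 + 36*n + 32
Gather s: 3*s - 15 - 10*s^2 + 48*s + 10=-10*s^2 + 51*s - 5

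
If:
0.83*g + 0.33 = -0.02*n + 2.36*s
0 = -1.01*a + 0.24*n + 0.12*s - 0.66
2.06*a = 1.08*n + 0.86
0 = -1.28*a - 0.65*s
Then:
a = -1.08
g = 5.71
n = -2.86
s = 2.13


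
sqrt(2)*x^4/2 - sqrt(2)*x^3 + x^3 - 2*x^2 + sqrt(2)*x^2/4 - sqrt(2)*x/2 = x*(x - 2)*(x + sqrt(2)/2)*(sqrt(2)*x/2 + 1/2)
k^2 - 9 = (k - 3)*(k + 3)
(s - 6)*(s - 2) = s^2 - 8*s + 12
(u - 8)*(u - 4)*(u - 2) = u^3 - 14*u^2 + 56*u - 64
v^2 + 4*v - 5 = (v - 1)*(v + 5)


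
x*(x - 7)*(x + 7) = x^3 - 49*x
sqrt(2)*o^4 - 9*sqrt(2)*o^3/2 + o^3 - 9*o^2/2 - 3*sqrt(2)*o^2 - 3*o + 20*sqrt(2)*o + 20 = (o - 4)*(o - 5/2)*(o + 2)*(sqrt(2)*o + 1)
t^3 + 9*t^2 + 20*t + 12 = (t + 1)*(t + 2)*(t + 6)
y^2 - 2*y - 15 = (y - 5)*(y + 3)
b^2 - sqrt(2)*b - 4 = (b - 2*sqrt(2))*(b + sqrt(2))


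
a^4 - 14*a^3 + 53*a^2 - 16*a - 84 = (a - 7)*(a - 6)*(a - 2)*(a + 1)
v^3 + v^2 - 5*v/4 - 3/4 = (v - 1)*(v + 1/2)*(v + 3/2)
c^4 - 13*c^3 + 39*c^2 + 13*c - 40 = (c - 8)*(c - 5)*(c - 1)*(c + 1)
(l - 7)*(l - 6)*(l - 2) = l^3 - 15*l^2 + 68*l - 84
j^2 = j^2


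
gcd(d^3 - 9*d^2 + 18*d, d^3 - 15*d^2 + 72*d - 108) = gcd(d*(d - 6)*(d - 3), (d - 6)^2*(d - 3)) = d^2 - 9*d + 18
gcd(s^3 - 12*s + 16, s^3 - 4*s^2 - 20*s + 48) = s^2 + 2*s - 8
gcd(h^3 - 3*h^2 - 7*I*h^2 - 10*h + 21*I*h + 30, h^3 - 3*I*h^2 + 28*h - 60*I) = h - 2*I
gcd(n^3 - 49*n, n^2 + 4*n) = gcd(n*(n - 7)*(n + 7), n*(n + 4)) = n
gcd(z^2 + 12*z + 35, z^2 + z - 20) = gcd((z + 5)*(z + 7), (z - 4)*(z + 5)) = z + 5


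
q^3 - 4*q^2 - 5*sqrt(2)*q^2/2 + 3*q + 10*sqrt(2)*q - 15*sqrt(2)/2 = (q - 3)*(q - 1)*(q - 5*sqrt(2)/2)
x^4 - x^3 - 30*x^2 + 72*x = x*(x - 4)*(x - 3)*(x + 6)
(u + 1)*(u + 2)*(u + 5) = u^3 + 8*u^2 + 17*u + 10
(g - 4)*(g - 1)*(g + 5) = g^3 - 21*g + 20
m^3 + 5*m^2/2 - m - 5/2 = (m - 1)*(m + 1)*(m + 5/2)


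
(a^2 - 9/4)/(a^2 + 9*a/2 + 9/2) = (a - 3/2)/(a + 3)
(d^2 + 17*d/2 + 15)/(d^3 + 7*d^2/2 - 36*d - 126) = (2*d + 5)/(2*d^2 - 5*d - 42)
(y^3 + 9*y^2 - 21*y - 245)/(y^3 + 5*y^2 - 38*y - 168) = (y^2 + 2*y - 35)/(y^2 - 2*y - 24)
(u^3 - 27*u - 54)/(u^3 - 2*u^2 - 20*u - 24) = (u^2 + 6*u + 9)/(u^2 + 4*u + 4)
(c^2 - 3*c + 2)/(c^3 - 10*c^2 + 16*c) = (c - 1)/(c*(c - 8))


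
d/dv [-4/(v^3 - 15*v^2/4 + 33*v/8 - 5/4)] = 96*(8*v^2 - 20*v + 11)/(8*v^3 - 30*v^2 + 33*v - 10)^2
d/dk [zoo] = 0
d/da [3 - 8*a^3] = -24*a^2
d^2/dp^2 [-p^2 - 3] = -2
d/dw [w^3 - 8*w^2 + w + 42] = 3*w^2 - 16*w + 1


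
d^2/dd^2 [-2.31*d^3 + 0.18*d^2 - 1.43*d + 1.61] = 0.36 - 13.86*d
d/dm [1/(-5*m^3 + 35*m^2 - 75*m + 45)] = (3*m^2 - 14*m + 15)/(5*(m^3 - 7*m^2 + 15*m - 9)^2)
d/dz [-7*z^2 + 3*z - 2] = 3 - 14*z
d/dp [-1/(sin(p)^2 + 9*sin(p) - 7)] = (2*sin(p) + 9)*cos(p)/(sin(p)^2 + 9*sin(p) - 7)^2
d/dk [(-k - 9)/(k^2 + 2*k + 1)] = (k + 17)/(k^3 + 3*k^2 + 3*k + 1)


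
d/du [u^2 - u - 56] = 2*u - 1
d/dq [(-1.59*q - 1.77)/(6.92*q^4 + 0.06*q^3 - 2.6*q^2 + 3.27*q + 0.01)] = (33.0084*q^4 + 49.1844*q^3 - 3.8154*q^2 - 9.204*q + 5.772)/(47.8864*q^8 + 0.8304*q^7 - 35.9804*q^6 + 44.9448*q^5 + 7.2908*q^4 - 17.0028*q^3 + 10.6409*q^2 + 0.0654*q + 0.0001)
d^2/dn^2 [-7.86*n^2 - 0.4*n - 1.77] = -15.7200000000000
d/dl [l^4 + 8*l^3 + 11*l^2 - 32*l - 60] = 4*l^3 + 24*l^2 + 22*l - 32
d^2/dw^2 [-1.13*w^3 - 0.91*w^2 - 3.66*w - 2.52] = -6.78*w - 1.82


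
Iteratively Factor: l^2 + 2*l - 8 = (l + 4)*(l - 2)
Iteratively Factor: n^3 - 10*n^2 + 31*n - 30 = (n - 3)*(n^2 - 7*n + 10) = (n - 3)*(n - 2)*(n - 5)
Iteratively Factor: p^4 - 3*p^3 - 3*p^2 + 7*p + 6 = (p + 1)*(p^3 - 4*p^2 + p + 6) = (p - 3)*(p + 1)*(p^2 - p - 2) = (p - 3)*(p + 1)^2*(p - 2)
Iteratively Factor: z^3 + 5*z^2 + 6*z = (z + 3)*(z^2 + 2*z) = (z + 2)*(z + 3)*(z)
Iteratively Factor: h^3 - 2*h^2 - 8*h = (h - 4)*(h^2 + 2*h) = h*(h - 4)*(h + 2)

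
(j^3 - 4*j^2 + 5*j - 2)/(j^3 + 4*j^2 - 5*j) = (j^2 - 3*j + 2)/(j*(j + 5))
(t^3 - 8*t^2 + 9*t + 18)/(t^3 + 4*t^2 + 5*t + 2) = (t^2 - 9*t + 18)/(t^2 + 3*t + 2)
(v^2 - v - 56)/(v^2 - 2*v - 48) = (v + 7)/(v + 6)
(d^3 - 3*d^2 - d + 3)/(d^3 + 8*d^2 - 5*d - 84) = (d^2 - 1)/(d^2 + 11*d + 28)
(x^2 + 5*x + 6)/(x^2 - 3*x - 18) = (x + 2)/(x - 6)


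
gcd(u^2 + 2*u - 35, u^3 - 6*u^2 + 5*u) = u - 5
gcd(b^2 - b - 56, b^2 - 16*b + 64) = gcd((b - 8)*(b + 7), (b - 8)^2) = b - 8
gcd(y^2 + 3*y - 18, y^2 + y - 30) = y + 6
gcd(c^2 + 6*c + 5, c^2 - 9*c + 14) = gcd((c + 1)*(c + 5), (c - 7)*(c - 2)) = 1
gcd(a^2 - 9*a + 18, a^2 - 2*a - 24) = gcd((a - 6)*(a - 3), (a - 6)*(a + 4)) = a - 6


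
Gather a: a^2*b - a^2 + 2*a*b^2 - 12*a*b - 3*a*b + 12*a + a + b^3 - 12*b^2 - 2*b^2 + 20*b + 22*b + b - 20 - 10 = a^2*(b - 1) + a*(2*b^2 - 15*b + 13) + b^3 - 14*b^2 + 43*b - 30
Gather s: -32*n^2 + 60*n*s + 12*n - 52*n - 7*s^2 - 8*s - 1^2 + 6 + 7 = -32*n^2 - 40*n - 7*s^2 + s*(60*n - 8) + 12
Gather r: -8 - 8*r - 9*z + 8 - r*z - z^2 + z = r*(-z - 8) - z^2 - 8*z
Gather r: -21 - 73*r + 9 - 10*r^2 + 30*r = -10*r^2 - 43*r - 12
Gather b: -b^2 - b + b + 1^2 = 1 - b^2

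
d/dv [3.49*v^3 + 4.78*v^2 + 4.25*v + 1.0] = 10.47*v^2 + 9.56*v + 4.25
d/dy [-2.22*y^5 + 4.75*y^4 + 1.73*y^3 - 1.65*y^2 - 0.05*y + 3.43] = -11.1*y^4 + 19.0*y^3 + 5.19*y^2 - 3.3*y - 0.05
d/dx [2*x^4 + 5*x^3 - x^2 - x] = 8*x^3 + 15*x^2 - 2*x - 1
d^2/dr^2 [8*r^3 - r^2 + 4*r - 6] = 48*r - 2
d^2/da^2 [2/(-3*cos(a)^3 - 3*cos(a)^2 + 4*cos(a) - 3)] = 2*((7*cos(a) - 24*cos(2*a) - 27*cos(3*a))*(3*cos(a)^3 + 3*cos(a)^2 - 4*cos(a) + 3)/4 - 2*(9*cos(a)^2 + 6*cos(a) - 4)^2*sin(a)^2)/(3*cos(a)^3 + 3*cos(a)^2 - 4*cos(a) + 3)^3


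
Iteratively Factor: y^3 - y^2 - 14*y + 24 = (y - 3)*(y^2 + 2*y - 8) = (y - 3)*(y + 4)*(y - 2)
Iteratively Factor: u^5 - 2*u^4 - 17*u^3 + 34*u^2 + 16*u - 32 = (u + 4)*(u^4 - 6*u^3 + 7*u^2 + 6*u - 8) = (u - 1)*(u + 4)*(u^3 - 5*u^2 + 2*u + 8) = (u - 2)*(u - 1)*(u + 4)*(u^2 - 3*u - 4) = (u - 2)*(u - 1)*(u + 1)*(u + 4)*(u - 4)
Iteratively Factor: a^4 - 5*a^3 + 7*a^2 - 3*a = (a - 1)*(a^3 - 4*a^2 + 3*a) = (a - 3)*(a - 1)*(a^2 - a) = a*(a - 3)*(a - 1)*(a - 1)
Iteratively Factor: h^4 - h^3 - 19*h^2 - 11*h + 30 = (h - 1)*(h^3 - 19*h - 30) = (h - 5)*(h - 1)*(h^2 + 5*h + 6) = (h - 5)*(h - 1)*(h + 2)*(h + 3)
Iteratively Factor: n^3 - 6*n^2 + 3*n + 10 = (n - 2)*(n^2 - 4*n - 5) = (n - 2)*(n + 1)*(n - 5)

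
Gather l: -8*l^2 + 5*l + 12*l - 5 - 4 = -8*l^2 + 17*l - 9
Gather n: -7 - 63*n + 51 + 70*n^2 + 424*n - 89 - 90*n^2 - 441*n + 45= -20*n^2 - 80*n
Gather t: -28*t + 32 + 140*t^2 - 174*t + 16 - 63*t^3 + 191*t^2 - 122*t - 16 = -63*t^3 + 331*t^2 - 324*t + 32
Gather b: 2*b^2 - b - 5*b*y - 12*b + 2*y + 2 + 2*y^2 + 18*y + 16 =2*b^2 + b*(-5*y - 13) + 2*y^2 + 20*y + 18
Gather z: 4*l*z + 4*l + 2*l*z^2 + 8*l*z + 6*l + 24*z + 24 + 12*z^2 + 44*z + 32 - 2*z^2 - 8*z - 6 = 10*l + z^2*(2*l + 10) + z*(12*l + 60) + 50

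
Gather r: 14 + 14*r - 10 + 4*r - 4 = 18*r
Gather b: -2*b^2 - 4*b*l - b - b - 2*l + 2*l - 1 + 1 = -2*b^2 + b*(-4*l - 2)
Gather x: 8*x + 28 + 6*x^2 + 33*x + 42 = 6*x^2 + 41*x + 70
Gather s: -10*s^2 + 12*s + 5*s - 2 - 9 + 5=-10*s^2 + 17*s - 6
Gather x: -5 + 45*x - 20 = 45*x - 25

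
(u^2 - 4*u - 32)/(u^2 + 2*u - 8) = (u - 8)/(u - 2)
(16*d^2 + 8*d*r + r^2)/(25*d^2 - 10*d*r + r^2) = (16*d^2 + 8*d*r + r^2)/(25*d^2 - 10*d*r + r^2)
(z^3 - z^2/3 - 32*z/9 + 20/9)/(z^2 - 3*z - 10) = (9*z^2 - 21*z + 10)/(9*(z - 5))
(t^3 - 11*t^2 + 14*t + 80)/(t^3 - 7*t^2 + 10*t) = (t^2 - 6*t - 16)/(t*(t - 2))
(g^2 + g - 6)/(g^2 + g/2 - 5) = 2*(g + 3)/(2*g + 5)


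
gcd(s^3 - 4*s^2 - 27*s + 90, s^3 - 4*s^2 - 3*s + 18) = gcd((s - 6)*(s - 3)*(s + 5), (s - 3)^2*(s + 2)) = s - 3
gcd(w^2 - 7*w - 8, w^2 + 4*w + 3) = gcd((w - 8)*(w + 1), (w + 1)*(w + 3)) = w + 1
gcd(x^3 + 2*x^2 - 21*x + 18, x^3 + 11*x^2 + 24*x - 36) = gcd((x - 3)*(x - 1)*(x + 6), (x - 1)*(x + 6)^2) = x^2 + 5*x - 6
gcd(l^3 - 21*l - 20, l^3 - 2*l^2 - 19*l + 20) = l^2 - l - 20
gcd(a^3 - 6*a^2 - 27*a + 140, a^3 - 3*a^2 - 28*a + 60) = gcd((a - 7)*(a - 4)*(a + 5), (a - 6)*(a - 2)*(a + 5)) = a + 5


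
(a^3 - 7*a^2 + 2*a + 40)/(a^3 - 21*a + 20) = (a^2 - 3*a - 10)/(a^2 + 4*a - 5)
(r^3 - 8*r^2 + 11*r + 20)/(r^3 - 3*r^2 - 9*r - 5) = (r - 4)/(r + 1)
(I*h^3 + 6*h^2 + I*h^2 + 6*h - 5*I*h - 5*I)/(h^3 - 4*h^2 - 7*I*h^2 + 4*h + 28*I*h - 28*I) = (I*h^3 + h^2*(6 + I) + h*(6 - 5*I) - 5*I)/(h^3 + h^2*(-4 - 7*I) + h*(4 + 28*I) - 28*I)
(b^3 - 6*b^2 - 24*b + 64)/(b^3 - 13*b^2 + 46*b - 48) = (b + 4)/(b - 3)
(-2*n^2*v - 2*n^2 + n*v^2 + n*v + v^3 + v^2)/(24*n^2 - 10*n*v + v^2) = (-2*n^2*v - 2*n^2 + n*v^2 + n*v + v^3 + v^2)/(24*n^2 - 10*n*v + v^2)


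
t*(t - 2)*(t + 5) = t^3 + 3*t^2 - 10*t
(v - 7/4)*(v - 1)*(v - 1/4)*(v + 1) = v^4 - 2*v^3 - 9*v^2/16 + 2*v - 7/16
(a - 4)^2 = a^2 - 8*a + 16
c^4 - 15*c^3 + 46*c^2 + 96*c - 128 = (c - 8)^2*(c - 1)*(c + 2)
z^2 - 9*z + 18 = (z - 6)*(z - 3)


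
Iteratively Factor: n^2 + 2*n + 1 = (n + 1)*(n + 1)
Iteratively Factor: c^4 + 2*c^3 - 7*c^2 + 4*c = (c)*(c^3 + 2*c^2 - 7*c + 4) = c*(c - 1)*(c^2 + 3*c - 4) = c*(c - 1)^2*(c + 4)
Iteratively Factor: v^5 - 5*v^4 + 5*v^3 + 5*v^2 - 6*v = (v - 1)*(v^4 - 4*v^3 + v^2 + 6*v) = (v - 2)*(v - 1)*(v^3 - 2*v^2 - 3*v) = (v - 2)*(v - 1)*(v + 1)*(v^2 - 3*v) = (v - 3)*(v - 2)*(v - 1)*(v + 1)*(v)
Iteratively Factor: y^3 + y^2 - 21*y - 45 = (y - 5)*(y^2 + 6*y + 9) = (y - 5)*(y + 3)*(y + 3)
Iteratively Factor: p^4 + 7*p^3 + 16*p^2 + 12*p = (p + 2)*(p^3 + 5*p^2 + 6*p) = (p + 2)^2*(p^2 + 3*p) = (p + 2)^2*(p + 3)*(p)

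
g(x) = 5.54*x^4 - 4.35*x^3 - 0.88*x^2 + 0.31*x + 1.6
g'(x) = 22.16*x^3 - 13.05*x^2 - 1.76*x + 0.31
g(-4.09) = 1833.48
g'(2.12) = 149.07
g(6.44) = 8334.39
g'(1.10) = 12.08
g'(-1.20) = -54.66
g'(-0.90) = -24.83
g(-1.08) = 13.26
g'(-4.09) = -1726.93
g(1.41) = 9.99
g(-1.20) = 18.97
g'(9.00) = 15082.06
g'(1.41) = 34.00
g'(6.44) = 5366.46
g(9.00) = 33109.90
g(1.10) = 3.20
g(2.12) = 68.76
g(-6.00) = 8087.50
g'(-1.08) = -40.93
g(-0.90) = 7.41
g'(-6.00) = -5245.49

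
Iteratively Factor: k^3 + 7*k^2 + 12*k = (k)*(k^2 + 7*k + 12) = k*(k + 4)*(k + 3)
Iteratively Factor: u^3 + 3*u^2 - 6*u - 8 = (u - 2)*(u^2 + 5*u + 4) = (u - 2)*(u + 1)*(u + 4)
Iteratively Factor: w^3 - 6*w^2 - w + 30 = (w + 2)*(w^2 - 8*w + 15) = (w - 5)*(w + 2)*(w - 3)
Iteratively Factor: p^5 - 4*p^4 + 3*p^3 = (p)*(p^4 - 4*p^3 + 3*p^2) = p*(p - 1)*(p^3 - 3*p^2) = p^2*(p - 1)*(p^2 - 3*p) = p^2*(p - 3)*(p - 1)*(p)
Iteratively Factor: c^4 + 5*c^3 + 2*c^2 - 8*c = (c - 1)*(c^3 + 6*c^2 + 8*c) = (c - 1)*(c + 4)*(c^2 + 2*c) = c*(c - 1)*(c + 4)*(c + 2)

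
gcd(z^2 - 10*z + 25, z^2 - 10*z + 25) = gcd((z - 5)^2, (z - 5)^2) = z^2 - 10*z + 25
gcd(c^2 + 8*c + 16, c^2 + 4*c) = c + 4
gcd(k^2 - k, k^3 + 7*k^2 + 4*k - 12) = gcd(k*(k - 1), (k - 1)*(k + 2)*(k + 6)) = k - 1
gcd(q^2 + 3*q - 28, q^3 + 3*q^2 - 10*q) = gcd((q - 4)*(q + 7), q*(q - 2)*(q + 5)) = 1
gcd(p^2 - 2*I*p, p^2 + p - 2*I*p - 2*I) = p - 2*I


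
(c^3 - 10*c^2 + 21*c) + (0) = c^3 - 10*c^2 + 21*c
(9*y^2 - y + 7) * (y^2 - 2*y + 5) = 9*y^4 - 19*y^3 + 54*y^2 - 19*y + 35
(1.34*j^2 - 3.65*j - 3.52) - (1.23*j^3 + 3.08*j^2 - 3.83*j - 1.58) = -1.23*j^3 - 1.74*j^2 + 0.18*j - 1.94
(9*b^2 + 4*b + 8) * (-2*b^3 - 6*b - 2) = -18*b^5 - 8*b^4 - 70*b^3 - 42*b^2 - 56*b - 16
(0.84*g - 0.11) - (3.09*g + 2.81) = -2.25*g - 2.92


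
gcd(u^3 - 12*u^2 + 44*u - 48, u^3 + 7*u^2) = 1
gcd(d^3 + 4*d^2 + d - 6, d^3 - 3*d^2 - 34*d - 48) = d^2 + 5*d + 6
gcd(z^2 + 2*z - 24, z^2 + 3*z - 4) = 1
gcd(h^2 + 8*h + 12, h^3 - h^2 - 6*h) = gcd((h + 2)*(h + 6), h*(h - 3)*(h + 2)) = h + 2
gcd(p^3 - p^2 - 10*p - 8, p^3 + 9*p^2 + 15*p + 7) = p + 1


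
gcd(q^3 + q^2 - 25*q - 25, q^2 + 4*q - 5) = q + 5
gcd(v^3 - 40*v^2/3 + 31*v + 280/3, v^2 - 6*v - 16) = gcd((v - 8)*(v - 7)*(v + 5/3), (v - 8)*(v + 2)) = v - 8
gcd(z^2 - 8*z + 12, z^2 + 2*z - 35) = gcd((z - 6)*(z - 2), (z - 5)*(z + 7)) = 1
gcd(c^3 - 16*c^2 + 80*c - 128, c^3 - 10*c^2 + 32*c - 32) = c^2 - 8*c + 16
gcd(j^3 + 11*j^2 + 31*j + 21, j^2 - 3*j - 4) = j + 1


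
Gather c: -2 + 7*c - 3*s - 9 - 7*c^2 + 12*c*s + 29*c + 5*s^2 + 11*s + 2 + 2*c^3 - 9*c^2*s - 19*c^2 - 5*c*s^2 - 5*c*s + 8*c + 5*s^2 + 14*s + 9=2*c^3 + c^2*(-9*s - 26) + c*(-5*s^2 + 7*s + 44) + 10*s^2 + 22*s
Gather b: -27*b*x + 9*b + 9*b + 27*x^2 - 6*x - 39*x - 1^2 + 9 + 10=b*(18 - 27*x) + 27*x^2 - 45*x + 18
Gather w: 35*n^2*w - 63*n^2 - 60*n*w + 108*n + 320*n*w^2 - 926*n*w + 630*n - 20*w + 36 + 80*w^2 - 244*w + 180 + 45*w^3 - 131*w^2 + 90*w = -63*n^2 + 738*n + 45*w^3 + w^2*(320*n - 51) + w*(35*n^2 - 986*n - 174) + 216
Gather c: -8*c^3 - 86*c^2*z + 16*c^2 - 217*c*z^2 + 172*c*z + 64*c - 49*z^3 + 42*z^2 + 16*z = -8*c^3 + c^2*(16 - 86*z) + c*(-217*z^2 + 172*z + 64) - 49*z^3 + 42*z^2 + 16*z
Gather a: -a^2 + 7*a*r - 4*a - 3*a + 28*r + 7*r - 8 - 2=-a^2 + a*(7*r - 7) + 35*r - 10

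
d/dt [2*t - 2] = 2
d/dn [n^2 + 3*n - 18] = 2*n + 3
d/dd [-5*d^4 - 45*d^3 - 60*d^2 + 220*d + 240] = -20*d^3 - 135*d^2 - 120*d + 220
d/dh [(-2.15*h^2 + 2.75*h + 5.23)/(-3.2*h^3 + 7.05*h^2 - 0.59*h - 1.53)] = (-6.88*h^4 + 17.6*h^3 + 32.089*h^2 - 67.164*h - 1.1218)/(10.24*h^6 - 45.12*h^5 + 53.4785*h^4 + 1.473*h^3 - 21.2249*h^2 + 1.8054*h + 2.3409)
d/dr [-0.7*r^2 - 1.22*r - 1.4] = -1.4*r - 1.22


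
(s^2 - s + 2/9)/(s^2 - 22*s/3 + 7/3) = (s - 2/3)/(s - 7)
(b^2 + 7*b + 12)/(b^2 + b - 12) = (b + 3)/(b - 3)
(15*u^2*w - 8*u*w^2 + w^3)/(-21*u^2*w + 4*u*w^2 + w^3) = (-5*u + w)/(7*u + w)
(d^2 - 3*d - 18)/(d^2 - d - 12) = (d - 6)/(d - 4)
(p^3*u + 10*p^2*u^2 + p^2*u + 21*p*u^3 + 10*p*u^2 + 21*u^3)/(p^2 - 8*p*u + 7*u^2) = u*(p^3 + 10*p^2*u + p^2 + 21*p*u^2 + 10*p*u + 21*u^2)/(p^2 - 8*p*u + 7*u^2)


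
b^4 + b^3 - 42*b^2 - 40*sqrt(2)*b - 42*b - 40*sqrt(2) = (b + 1)*(b - 5*sqrt(2))*(b + sqrt(2))*(b + 4*sqrt(2))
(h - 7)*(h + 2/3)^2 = h^3 - 17*h^2/3 - 80*h/9 - 28/9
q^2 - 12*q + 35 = (q - 7)*(q - 5)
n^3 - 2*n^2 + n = n*(n - 1)^2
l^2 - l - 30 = (l - 6)*(l + 5)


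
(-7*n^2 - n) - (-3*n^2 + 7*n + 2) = -4*n^2 - 8*n - 2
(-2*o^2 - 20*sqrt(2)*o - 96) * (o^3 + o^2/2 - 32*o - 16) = -2*o^5 - 20*sqrt(2)*o^4 - o^4 - 32*o^3 - 10*sqrt(2)*o^3 - 16*o^2 + 640*sqrt(2)*o^2 + 320*sqrt(2)*o + 3072*o + 1536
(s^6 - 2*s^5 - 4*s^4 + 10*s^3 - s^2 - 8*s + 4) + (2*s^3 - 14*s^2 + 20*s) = s^6 - 2*s^5 - 4*s^4 + 12*s^3 - 15*s^2 + 12*s + 4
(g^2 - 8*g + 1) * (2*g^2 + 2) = 2*g^4 - 16*g^3 + 4*g^2 - 16*g + 2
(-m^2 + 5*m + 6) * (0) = 0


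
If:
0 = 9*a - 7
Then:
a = 7/9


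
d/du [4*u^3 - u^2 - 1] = 2*u*(6*u - 1)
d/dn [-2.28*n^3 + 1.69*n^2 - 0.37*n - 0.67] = -6.84*n^2 + 3.38*n - 0.37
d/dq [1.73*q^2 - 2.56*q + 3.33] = 3.46*q - 2.56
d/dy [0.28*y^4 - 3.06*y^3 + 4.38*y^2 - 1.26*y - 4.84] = 1.12*y^3 - 9.18*y^2 + 8.76*y - 1.26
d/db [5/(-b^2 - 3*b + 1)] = 5*(2*b + 3)/(b^2 + 3*b - 1)^2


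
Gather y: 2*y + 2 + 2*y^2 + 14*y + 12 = 2*y^2 + 16*y + 14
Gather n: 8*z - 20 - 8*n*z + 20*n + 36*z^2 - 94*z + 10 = n*(20 - 8*z) + 36*z^2 - 86*z - 10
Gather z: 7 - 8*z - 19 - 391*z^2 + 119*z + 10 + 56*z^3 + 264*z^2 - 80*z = 56*z^3 - 127*z^2 + 31*z - 2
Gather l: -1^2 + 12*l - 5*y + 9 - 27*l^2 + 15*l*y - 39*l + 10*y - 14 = -27*l^2 + l*(15*y - 27) + 5*y - 6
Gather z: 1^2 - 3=-2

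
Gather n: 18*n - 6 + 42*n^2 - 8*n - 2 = 42*n^2 + 10*n - 8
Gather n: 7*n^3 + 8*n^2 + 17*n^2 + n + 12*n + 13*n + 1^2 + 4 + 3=7*n^3 + 25*n^2 + 26*n + 8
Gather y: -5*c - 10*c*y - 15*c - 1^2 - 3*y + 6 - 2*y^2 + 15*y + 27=-20*c - 2*y^2 + y*(12 - 10*c) + 32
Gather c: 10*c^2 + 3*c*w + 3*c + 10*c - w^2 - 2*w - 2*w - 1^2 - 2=10*c^2 + c*(3*w + 13) - w^2 - 4*w - 3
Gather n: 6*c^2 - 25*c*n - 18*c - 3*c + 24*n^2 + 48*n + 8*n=6*c^2 - 21*c + 24*n^2 + n*(56 - 25*c)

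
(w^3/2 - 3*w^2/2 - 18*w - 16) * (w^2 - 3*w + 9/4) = w^5/2 - 3*w^4 - 99*w^3/8 + 277*w^2/8 + 15*w/2 - 36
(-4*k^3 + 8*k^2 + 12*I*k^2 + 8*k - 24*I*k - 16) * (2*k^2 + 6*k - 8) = -8*k^5 - 8*k^4 + 24*I*k^4 + 96*k^3 + 24*I*k^3 - 48*k^2 - 240*I*k^2 - 160*k + 192*I*k + 128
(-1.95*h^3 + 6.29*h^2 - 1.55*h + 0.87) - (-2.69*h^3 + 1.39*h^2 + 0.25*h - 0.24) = 0.74*h^3 + 4.9*h^2 - 1.8*h + 1.11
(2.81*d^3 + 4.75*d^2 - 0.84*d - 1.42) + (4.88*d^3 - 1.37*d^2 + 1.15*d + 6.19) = 7.69*d^3 + 3.38*d^2 + 0.31*d + 4.77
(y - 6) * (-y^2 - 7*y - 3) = -y^3 - y^2 + 39*y + 18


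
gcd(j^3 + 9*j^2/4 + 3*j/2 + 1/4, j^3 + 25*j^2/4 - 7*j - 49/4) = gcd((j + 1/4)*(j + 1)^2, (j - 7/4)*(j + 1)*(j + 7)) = j + 1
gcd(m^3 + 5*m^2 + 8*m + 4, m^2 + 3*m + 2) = m^2 + 3*m + 2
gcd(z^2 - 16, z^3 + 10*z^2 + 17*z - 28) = z + 4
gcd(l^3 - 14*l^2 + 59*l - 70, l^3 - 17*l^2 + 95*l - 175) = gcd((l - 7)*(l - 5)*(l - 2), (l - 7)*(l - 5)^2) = l^2 - 12*l + 35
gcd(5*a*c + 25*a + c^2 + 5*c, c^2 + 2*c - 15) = c + 5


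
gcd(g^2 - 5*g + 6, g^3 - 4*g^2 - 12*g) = 1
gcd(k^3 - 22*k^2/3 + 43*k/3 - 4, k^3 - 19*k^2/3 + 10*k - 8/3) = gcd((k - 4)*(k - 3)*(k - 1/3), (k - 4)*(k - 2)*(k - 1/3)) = k^2 - 13*k/3 + 4/3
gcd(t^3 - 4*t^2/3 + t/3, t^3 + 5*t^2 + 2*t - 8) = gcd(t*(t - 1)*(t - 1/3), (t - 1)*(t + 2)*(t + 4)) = t - 1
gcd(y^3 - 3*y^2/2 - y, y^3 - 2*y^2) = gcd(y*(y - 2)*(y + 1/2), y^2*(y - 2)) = y^2 - 2*y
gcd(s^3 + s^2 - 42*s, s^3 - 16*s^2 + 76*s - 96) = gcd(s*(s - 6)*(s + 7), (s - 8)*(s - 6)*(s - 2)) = s - 6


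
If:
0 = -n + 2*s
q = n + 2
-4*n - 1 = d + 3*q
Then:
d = -14*s - 7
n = 2*s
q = 2*s + 2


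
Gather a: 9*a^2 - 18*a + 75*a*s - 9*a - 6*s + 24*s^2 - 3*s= 9*a^2 + a*(75*s - 27) + 24*s^2 - 9*s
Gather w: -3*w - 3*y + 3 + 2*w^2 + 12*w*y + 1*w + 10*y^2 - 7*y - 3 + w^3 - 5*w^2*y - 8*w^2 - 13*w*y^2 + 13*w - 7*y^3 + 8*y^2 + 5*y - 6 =w^3 + w^2*(-5*y - 6) + w*(-13*y^2 + 12*y + 11) - 7*y^3 + 18*y^2 - 5*y - 6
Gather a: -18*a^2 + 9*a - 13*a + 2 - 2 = -18*a^2 - 4*a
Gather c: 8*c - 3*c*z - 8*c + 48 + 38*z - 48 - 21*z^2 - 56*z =-3*c*z - 21*z^2 - 18*z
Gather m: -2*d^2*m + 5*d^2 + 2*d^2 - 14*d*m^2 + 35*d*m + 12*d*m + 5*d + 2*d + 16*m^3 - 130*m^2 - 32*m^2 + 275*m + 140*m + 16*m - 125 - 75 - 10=7*d^2 + 7*d + 16*m^3 + m^2*(-14*d - 162) + m*(-2*d^2 + 47*d + 431) - 210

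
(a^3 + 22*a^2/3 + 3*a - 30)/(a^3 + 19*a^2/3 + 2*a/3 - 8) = (3*a^2 + 4*a - 15)/(3*a^2 + a - 4)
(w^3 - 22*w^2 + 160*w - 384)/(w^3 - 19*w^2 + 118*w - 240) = (w - 8)/(w - 5)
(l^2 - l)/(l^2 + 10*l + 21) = l*(l - 1)/(l^2 + 10*l + 21)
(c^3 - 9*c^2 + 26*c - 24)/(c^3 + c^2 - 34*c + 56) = (c - 3)/(c + 7)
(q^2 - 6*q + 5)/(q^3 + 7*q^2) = (q^2 - 6*q + 5)/(q^2*(q + 7))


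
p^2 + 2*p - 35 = (p - 5)*(p + 7)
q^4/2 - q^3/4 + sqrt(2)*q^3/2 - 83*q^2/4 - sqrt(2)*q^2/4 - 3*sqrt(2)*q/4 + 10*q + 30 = (q/2 + 1/2)*(q - 3/2)*(q - 4*sqrt(2))*(q + 5*sqrt(2))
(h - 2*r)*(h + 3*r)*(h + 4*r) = h^3 + 5*h^2*r - 2*h*r^2 - 24*r^3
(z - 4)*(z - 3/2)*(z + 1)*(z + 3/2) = z^4 - 3*z^3 - 25*z^2/4 + 27*z/4 + 9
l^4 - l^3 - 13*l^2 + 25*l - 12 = (l - 3)*(l - 1)^2*(l + 4)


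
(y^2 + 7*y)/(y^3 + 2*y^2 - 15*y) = (y + 7)/(y^2 + 2*y - 15)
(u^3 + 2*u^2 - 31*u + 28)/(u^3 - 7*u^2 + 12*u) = (u^2 + 6*u - 7)/(u*(u - 3))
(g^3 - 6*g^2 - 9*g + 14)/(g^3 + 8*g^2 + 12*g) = (g^2 - 8*g + 7)/(g*(g + 6))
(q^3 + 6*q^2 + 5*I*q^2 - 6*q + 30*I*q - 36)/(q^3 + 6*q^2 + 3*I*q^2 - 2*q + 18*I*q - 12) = (q + 3*I)/(q + I)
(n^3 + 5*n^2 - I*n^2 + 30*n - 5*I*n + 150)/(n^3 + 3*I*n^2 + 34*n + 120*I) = (n + 5)/(n + 4*I)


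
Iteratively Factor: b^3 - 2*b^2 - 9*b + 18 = (b - 3)*(b^2 + b - 6) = (b - 3)*(b + 3)*(b - 2)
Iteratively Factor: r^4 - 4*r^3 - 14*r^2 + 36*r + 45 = (r + 3)*(r^3 - 7*r^2 + 7*r + 15) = (r - 3)*(r + 3)*(r^2 - 4*r - 5) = (r - 5)*(r - 3)*(r + 3)*(r + 1)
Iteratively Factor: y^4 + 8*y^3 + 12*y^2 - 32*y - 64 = (y - 2)*(y^3 + 10*y^2 + 32*y + 32) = (y - 2)*(y + 4)*(y^2 + 6*y + 8) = (y - 2)*(y + 4)^2*(y + 2)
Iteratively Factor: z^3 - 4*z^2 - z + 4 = (z - 4)*(z^2 - 1) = (z - 4)*(z + 1)*(z - 1)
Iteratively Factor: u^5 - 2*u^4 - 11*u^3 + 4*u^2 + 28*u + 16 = (u - 4)*(u^4 + 2*u^3 - 3*u^2 - 8*u - 4) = (u - 4)*(u + 1)*(u^3 + u^2 - 4*u - 4) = (u - 4)*(u + 1)^2*(u^2 - 4) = (u - 4)*(u + 1)^2*(u + 2)*(u - 2)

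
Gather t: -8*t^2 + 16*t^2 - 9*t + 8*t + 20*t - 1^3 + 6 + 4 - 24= 8*t^2 + 19*t - 15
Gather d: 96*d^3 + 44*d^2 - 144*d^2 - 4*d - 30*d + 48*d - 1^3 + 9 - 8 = 96*d^3 - 100*d^2 + 14*d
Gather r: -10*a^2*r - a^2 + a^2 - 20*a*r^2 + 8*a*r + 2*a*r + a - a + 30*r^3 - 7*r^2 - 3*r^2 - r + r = 30*r^3 + r^2*(-20*a - 10) + r*(-10*a^2 + 10*a)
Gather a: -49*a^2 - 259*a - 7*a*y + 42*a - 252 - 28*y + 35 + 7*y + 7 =-49*a^2 + a*(-7*y - 217) - 21*y - 210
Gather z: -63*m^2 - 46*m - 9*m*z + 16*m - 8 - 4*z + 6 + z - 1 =-63*m^2 - 30*m + z*(-9*m - 3) - 3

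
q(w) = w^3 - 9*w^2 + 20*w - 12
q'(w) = 3*w^2 - 18*w + 20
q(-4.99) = -460.15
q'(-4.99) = 184.52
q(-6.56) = -812.80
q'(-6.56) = 267.18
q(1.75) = 0.80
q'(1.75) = -2.31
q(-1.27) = -53.96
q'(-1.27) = 47.70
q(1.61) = 1.04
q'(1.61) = -1.20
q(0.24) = -7.70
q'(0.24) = 15.85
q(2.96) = -5.72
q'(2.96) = -7.00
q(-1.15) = -48.42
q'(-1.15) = 44.67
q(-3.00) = -180.00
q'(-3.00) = 101.00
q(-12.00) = -3276.00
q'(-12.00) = 668.00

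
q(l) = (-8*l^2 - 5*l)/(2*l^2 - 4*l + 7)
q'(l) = (4 - 4*l)*(-8*l^2 - 5*l)/(2*l^2 - 4*l + 7)^2 + (-16*l - 5)/(2*l^2 - 4*l + 7)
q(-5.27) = -2.34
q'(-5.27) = 0.25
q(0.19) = -0.20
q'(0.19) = -1.37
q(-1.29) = -0.44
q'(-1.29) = 0.75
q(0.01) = -0.01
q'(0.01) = -0.75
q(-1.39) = -0.52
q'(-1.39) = 0.75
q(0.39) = -0.55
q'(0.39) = -2.19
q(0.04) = -0.03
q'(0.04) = -0.84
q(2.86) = -6.69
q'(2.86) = -0.08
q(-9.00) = -2.94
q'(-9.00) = 0.10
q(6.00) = -5.78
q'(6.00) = 0.27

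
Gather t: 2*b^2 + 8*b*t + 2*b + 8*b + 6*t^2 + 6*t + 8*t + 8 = 2*b^2 + 10*b + 6*t^2 + t*(8*b + 14) + 8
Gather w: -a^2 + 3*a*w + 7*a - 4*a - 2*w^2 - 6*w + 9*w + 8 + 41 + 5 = -a^2 + 3*a - 2*w^2 + w*(3*a + 3) + 54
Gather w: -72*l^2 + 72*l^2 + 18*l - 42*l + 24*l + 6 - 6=0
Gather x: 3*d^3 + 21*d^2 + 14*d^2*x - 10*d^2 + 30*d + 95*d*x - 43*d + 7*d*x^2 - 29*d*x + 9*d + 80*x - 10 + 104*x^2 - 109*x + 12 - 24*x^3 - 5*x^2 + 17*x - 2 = 3*d^3 + 11*d^2 - 4*d - 24*x^3 + x^2*(7*d + 99) + x*(14*d^2 + 66*d - 12)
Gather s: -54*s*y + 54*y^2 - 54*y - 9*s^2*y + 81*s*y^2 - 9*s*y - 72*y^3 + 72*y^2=-9*s^2*y + s*(81*y^2 - 63*y) - 72*y^3 + 126*y^2 - 54*y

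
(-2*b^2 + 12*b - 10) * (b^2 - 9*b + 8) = -2*b^4 + 30*b^3 - 134*b^2 + 186*b - 80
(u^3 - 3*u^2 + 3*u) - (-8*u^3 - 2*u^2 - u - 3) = 9*u^3 - u^2 + 4*u + 3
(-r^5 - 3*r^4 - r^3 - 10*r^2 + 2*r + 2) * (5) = -5*r^5 - 15*r^4 - 5*r^3 - 50*r^2 + 10*r + 10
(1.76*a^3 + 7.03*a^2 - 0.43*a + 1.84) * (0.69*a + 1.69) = 1.2144*a^4 + 7.8251*a^3 + 11.584*a^2 + 0.5429*a + 3.1096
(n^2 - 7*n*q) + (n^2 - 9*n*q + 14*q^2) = 2*n^2 - 16*n*q + 14*q^2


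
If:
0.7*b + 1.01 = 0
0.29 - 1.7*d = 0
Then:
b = -1.44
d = 0.17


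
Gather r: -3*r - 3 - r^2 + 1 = -r^2 - 3*r - 2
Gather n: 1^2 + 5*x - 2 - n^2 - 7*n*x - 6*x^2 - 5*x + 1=-n^2 - 7*n*x - 6*x^2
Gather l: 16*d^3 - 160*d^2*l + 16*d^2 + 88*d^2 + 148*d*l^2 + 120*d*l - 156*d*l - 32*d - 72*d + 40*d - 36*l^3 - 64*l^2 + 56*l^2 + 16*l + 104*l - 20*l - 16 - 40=16*d^3 + 104*d^2 - 64*d - 36*l^3 + l^2*(148*d - 8) + l*(-160*d^2 - 36*d + 100) - 56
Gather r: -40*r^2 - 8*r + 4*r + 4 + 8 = -40*r^2 - 4*r + 12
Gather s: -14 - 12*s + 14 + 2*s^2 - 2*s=2*s^2 - 14*s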